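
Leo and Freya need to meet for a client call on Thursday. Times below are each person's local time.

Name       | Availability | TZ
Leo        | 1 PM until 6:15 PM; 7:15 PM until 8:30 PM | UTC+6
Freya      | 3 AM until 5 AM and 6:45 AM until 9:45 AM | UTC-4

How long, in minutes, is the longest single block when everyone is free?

120

Leo in UTC: 07:00-12:15, 13:15-14:30 (subtract 6h to convert from UTC+6).
Freya in UTC: 07:00-09:00, 10:45-13:45 (add 4h to convert from UTC-4).
Leo ∩ Freya: 07:00-09:00, 10:45-12:15, 13:15-13:45.
The longest is 07:00-09:00 at 120 minutes.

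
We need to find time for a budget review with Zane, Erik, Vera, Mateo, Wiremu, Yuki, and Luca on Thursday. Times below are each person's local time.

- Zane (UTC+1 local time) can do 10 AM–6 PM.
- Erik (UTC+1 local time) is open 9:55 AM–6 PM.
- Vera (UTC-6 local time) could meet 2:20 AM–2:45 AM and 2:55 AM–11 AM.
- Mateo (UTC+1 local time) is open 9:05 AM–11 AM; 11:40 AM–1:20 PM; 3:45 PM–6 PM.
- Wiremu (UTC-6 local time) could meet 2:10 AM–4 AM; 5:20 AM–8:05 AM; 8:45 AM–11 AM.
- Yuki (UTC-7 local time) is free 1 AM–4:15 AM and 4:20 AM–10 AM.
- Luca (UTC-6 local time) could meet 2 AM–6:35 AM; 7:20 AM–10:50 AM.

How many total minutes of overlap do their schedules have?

245

Zane in UTC: 09:00-17:00 (subtract 1h to convert from UTC+1).
Erik in UTC: 08:55-17:00 (subtract 1h to convert from UTC+1).
Vera in UTC: 08:20-08:45, 08:55-17:00 (add 6h to convert from UTC-6).
Mateo in UTC: 08:05-10:00, 10:40-12:20, 14:45-17:00 (subtract 1h to convert from UTC+1).
Wiremu in UTC: 08:10-10:00, 11:20-14:05, 14:45-17:00 (add 6h to convert from UTC-6).
Yuki in UTC: 08:00-11:15, 11:20-17:00 (add 7h to convert from UTC-7).
Luca in UTC: 08:00-12:35, 13:20-16:50 (add 6h to convert from UTC-6).
Zane ∩ Erik: 09:00-17:00.
Zane ∩ Erik ∩ Vera: 09:00-17:00.
Zane ∩ Erik ∩ Vera ∩ Mateo: 09:00-10:00, 10:40-12:20, 14:45-17:00.
Zane ∩ Erik ∩ Vera ∩ Mateo ∩ Wiremu: 09:00-10:00, 11:20-12:20, 14:45-17:00.
Zane ∩ Erik ∩ Vera ∩ Mateo ∩ Wiremu ∩ Yuki: 09:00-10:00, 11:20-12:20, 14:45-17:00.
Zane ∩ Erik ∩ Vera ∩ Mateo ∩ Wiremu ∩ Yuki ∩ Luca: 09:00-10:00, 11:20-12:20, 14:45-16:50.
Summing the common windows: 60 + 60 + 125 = 245 minutes.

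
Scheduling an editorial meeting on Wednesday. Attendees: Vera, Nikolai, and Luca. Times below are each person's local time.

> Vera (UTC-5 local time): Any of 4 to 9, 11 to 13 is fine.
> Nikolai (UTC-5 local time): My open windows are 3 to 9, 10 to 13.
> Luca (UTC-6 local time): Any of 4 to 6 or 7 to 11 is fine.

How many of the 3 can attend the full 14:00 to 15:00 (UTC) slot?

1

Vera in UTC: 09:00-14:00, 16:00-18:00 (add 5h to convert from UTC-5).
Nikolai in UTC: 08:00-14:00, 15:00-18:00 (add 5h to convert from UTC-5).
Luca in UTC: 10:00-12:00, 13:00-17:00 (add 6h to convert from UTC-6).
Luca can make the full 14:00-15:00 slot — that's 1.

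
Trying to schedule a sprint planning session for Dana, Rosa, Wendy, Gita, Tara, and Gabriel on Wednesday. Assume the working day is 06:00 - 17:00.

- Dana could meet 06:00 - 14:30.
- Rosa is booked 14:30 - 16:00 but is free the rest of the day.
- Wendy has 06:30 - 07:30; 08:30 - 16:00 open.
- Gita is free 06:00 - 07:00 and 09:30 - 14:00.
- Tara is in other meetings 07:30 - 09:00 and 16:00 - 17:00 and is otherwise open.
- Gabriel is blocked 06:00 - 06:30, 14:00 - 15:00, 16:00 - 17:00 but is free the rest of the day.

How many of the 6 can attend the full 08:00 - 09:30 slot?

3

Dana free: 06:00-14:30.
Rosa free: 06:00-14:30, 16:00-17:00 (invert busy blocks within the working day).
Wendy free: 06:30-07:30, 08:30-16:00.
Gita free: 06:00-07:00, 09:30-14:00.
Tara free: 06:00-07:30, 09:00-16:00 (invert busy blocks within the working day).
Gabriel free: 06:30-14:00, 15:00-16:00 (invert busy blocks within the working day).
Dana, Rosa, and Gabriel can make the full 08:00-09:30 slot — that's 3.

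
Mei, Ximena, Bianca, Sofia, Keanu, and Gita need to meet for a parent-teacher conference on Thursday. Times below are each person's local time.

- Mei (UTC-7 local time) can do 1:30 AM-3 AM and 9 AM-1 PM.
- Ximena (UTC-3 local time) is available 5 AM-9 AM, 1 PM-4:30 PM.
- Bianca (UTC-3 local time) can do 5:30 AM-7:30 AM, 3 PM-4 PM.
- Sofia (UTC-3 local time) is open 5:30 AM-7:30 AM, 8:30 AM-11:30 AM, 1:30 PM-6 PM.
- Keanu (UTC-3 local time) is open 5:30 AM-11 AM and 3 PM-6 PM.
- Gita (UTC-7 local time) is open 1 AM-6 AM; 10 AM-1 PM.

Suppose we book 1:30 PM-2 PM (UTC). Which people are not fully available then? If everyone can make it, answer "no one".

Bianca, Gita, Mei, Ximena

Mei in UTC: 08:30-10:00, 16:00-20:00 (add 7h to convert from UTC-7).
Ximena in UTC: 08:00-12:00, 16:00-19:30 (add 3h to convert from UTC-3).
Bianca in UTC: 08:30-10:30, 18:00-19:00 (add 3h to convert from UTC-3).
Sofia in UTC: 08:30-10:30, 11:30-14:30, 16:30-21:00 (add 3h to convert from UTC-3).
Keanu in UTC: 08:30-14:00, 18:00-21:00 (add 3h to convert from UTC-3).
Gita in UTC: 08:00-13:00, 17:00-20:00 (add 7h to convert from UTC-7).
Mei: not fully free for 13:30-14:00. Ximena: not fully free for 13:30-14:00. Bianca: not fully free for 13:30-14:00. Sofia: free for 13:30-14:00. Keanu: free for 13:30-14:00. Gita: not fully free for 13:30-14:00.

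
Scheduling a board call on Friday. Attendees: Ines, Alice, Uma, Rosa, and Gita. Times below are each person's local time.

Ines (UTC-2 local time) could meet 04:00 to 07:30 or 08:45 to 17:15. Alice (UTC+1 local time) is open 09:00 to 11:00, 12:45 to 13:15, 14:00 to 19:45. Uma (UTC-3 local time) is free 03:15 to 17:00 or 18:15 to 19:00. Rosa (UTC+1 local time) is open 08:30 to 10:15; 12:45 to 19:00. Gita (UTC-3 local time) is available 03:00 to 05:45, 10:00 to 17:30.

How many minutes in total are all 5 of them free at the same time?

Ines in UTC: 06:00-09:30, 10:45-19:15 (add 2h to convert from UTC-2).
Alice in UTC: 08:00-10:00, 11:45-12:15, 13:00-18:45 (subtract 1h to convert from UTC+1).
Uma in UTC: 06:15-20:00, 21:15-22:00 (add 3h to convert from UTC-3).
Rosa in UTC: 07:30-09:15, 11:45-18:00 (subtract 1h to convert from UTC+1).
Gita in UTC: 06:00-08:45, 13:00-20:30 (add 3h to convert from UTC-3).
Ines ∩ Alice: 08:00-09:30, 11:45-12:15, 13:00-18:45.
Ines ∩ Alice ∩ Uma: 08:00-09:30, 11:45-12:15, 13:00-18:45.
Ines ∩ Alice ∩ Uma ∩ Rosa: 08:00-09:15, 11:45-12:15, 13:00-18:00.
Ines ∩ Alice ∩ Uma ∩ Rosa ∩ Gita: 08:00-08:45, 13:00-18:00.
Summing the common windows: 45 + 300 = 345 minutes.

345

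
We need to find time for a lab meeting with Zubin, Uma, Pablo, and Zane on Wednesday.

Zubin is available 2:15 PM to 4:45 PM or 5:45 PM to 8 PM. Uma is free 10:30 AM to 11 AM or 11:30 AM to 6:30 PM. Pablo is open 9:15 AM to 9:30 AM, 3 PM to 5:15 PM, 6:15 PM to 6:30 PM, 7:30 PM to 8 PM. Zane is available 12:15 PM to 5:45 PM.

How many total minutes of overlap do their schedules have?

105

Zubin ∩ Uma: 14:15-16:45, 17:45-18:30.
Zubin ∩ Uma ∩ Pablo: 15:00-16:45, 18:15-18:30.
Zubin ∩ Uma ∩ Pablo ∩ Zane: 15:00-16:45.
That's a single block of 105 minutes.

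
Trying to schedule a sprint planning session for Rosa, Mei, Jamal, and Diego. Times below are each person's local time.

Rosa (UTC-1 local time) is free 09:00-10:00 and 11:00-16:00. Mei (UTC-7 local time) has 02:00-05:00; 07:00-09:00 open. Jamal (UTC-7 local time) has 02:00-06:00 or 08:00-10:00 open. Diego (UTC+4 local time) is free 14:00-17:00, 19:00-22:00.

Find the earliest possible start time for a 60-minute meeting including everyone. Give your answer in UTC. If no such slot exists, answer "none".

Rosa in UTC: 10:00-11:00, 12:00-17:00 (add 1h to convert from UTC-1).
Mei in UTC: 09:00-12:00, 14:00-16:00 (add 7h to convert from UTC-7).
Jamal in UTC: 09:00-13:00, 15:00-17:00 (add 7h to convert from UTC-7).
Diego in UTC: 10:00-13:00, 15:00-18:00 (subtract 4h to convert from UTC+4).
Rosa ∩ Mei: 10:00-11:00, 14:00-16:00.
Rosa ∩ Mei ∩ Jamal: 10:00-11:00, 15:00-16:00.
Rosa ∩ Mei ∩ Jamal ∩ Diego: 10:00-11:00, 15:00-16:00.
The first common window of at least 60 minutes is 10:00-11:00, so the earliest start is 10:00.

10:00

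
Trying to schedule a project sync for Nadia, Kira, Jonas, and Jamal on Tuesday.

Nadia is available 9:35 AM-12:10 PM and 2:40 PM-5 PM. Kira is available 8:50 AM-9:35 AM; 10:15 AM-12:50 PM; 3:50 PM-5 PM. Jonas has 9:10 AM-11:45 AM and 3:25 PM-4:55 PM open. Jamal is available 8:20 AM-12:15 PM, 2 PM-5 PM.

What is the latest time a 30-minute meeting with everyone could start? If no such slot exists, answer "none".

Nadia ∩ Kira: 10:15-12:10, 15:50-17:00.
Nadia ∩ Kira ∩ Jonas: 10:15-11:45, 15:50-16:55.
Nadia ∩ Kira ∩ Jonas ∩ Jamal: 10:15-11:45, 15:50-16:55.
The last common window of at least 30 minutes is 15:50-16:55; a 30-minute meeting can start as late as 16:25 and still end by 16:55.

16:25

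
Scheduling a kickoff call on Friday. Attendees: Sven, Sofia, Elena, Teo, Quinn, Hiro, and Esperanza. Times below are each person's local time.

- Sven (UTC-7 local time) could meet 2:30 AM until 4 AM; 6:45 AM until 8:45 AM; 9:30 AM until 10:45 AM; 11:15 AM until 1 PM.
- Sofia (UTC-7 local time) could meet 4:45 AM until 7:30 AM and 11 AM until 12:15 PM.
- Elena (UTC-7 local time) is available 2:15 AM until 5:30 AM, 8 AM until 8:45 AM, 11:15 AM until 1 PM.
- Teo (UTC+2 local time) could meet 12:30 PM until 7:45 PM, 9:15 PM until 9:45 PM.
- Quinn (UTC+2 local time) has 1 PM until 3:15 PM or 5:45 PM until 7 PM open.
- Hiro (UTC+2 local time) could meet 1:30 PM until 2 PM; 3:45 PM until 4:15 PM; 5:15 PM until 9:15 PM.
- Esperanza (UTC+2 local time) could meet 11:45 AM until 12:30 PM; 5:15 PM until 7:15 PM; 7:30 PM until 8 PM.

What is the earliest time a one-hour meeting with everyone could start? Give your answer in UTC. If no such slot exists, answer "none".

Sven in UTC: 09:30-11:00, 13:45-15:45, 16:30-17:45, 18:15-20:00 (add 7h to convert from UTC-7).
Sofia in UTC: 11:45-14:30, 18:00-19:15 (add 7h to convert from UTC-7).
Elena in UTC: 09:15-12:30, 15:00-15:45, 18:15-20:00 (add 7h to convert from UTC-7).
Teo in UTC: 10:30-17:45, 19:15-19:45 (subtract 2h to convert from UTC+2).
Quinn in UTC: 11:00-13:15, 15:45-17:00 (subtract 2h to convert from UTC+2).
Hiro in UTC: 11:30-12:00, 13:45-14:15, 15:15-19:15 (subtract 2h to convert from UTC+2).
Esperanza in UTC: 09:45-10:30, 15:15-17:15, 17:30-18:00 (subtract 2h to convert from UTC+2).
Sven ∩ Sofia: 13:45-14:30, 18:15-19:15.
Sven ∩ Sofia ∩ Elena: 18:15-19:15.
Sven ∩ Sofia ∩ Elena ∩ Teo: ∅.
Sven ∩ Sofia ∩ Elena ∩ Teo ∩ Quinn: ∅.
Sven ∩ Sofia ∩ Elena ∩ Teo ∩ Quinn ∩ Hiro: ∅.
Sven ∩ Sofia ∩ Elena ∩ Teo ∩ Quinn ∩ Hiro ∩ Esperanza: ∅.
There is no time when everyone is free.
No common window is at least 60 minutes long.

none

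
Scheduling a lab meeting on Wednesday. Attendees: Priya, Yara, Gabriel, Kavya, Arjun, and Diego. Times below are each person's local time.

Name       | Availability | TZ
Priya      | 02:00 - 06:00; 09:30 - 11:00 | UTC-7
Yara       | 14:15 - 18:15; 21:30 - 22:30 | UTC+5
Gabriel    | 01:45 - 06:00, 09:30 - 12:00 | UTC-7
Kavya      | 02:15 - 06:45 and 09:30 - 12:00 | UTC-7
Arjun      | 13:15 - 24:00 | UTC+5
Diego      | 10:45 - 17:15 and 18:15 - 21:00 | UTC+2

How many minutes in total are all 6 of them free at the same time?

Priya in UTC: 09:00-13:00, 16:30-18:00 (add 7h to convert from UTC-7).
Yara in UTC: 09:15-13:15, 16:30-17:30 (subtract 5h to convert from UTC+5).
Gabriel in UTC: 08:45-13:00, 16:30-19:00 (add 7h to convert from UTC-7).
Kavya in UTC: 09:15-13:45, 16:30-19:00 (add 7h to convert from UTC-7).
Arjun in UTC: 08:15-19:00 (subtract 5h to convert from UTC+5).
Diego in UTC: 08:45-15:15, 16:15-19:00 (subtract 2h to convert from UTC+2).
Priya ∩ Yara: 09:15-13:00, 16:30-17:30.
Priya ∩ Yara ∩ Gabriel: 09:15-13:00, 16:30-17:30.
Priya ∩ Yara ∩ Gabriel ∩ Kavya: 09:15-13:00, 16:30-17:30.
Priya ∩ Yara ∩ Gabriel ∩ Kavya ∩ Arjun: 09:15-13:00, 16:30-17:30.
Priya ∩ Yara ∩ Gabriel ∩ Kavya ∩ Arjun ∩ Diego: 09:15-13:00, 16:30-17:30.
Those are the intersection windows.
Summing the common windows: 225 + 60 = 285 minutes.

285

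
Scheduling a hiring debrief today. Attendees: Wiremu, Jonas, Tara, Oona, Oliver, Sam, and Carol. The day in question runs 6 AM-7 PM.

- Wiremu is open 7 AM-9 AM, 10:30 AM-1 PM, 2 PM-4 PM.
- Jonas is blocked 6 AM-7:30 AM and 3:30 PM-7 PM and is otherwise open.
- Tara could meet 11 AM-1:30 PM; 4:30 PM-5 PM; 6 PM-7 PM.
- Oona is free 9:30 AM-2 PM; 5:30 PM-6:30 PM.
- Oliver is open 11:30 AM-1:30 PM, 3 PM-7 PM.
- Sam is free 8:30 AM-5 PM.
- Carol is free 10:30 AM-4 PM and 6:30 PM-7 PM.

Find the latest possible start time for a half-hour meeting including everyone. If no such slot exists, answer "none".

Wiremu free: 07:00-09:00, 10:30-13:00, 14:00-16:00.
Jonas free: 07:30-15:30 (invert busy blocks within the working day).
Tara free: 11:00-13:30, 16:30-17:00, 18:00-19:00.
Oona free: 09:30-14:00, 17:30-18:30.
Oliver free: 11:30-13:30, 15:00-19:00.
Sam free: 08:30-17:00.
Carol free: 10:30-16:00, 18:30-19:00.
Wiremu ∩ Jonas: 07:30-09:00, 10:30-13:00, 14:00-15:30.
Wiremu ∩ Jonas ∩ Tara: 11:00-13:00.
Wiremu ∩ Jonas ∩ Tara ∩ Oona: 11:00-13:00.
Wiremu ∩ Jonas ∩ Tara ∩ Oona ∩ Oliver: 11:30-13:00.
Wiremu ∩ Jonas ∩ Tara ∩ Oona ∩ Oliver ∩ Sam: 11:30-13:00.
Wiremu ∩ Jonas ∩ Tara ∩ Oona ∩ Oliver ∩ Sam ∩ Carol: 11:30-13:00.
Those are the intersection windows.
The last common window of at least 30 minutes is 11:30-13:00; a 30-minute meeting can start as late as 12:30 and still end by 13:00.

12:30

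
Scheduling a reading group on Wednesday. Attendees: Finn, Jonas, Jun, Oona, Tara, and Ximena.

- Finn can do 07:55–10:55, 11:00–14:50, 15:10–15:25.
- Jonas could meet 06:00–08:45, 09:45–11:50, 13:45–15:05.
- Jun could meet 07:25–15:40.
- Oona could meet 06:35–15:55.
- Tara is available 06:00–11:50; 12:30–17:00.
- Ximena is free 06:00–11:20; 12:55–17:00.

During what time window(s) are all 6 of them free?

Finn ∩ Jonas: 07:55-08:45, 09:45-10:55, 11:00-11:50, 13:45-14:50.
Finn ∩ Jonas ∩ Jun: 07:55-08:45, 09:45-10:55, 11:00-11:50, 13:45-14:50.
Finn ∩ Jonas ∩ Jun ∩ Oona: 07:55-08:45, 09:45-10:55, 11:00-11:50, 13:45-14:50.
Finn ∩ Jonas ∩ Jun ∩ Oona ∩ Tara: 07:55-08:45, 09:45-10:55, 11:00-11:50, 13:45-14:50.
Finn ∩ Jonas ∩ Jun ∩ Oona ∩ Tara ∩ Ximena: 07:55-08:45, 09:45-10:55, 11:00-11:20, 13:45-14:50.

07:55-08:45, 09:45-10:55, 11:00-11:20, 13:45-14:50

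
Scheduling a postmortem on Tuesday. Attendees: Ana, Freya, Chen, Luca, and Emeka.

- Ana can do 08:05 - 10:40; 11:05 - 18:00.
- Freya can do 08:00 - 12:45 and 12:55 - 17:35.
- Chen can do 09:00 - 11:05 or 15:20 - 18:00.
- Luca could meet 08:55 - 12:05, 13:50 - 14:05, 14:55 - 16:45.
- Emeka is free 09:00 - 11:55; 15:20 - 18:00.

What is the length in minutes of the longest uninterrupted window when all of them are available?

Ana ∩ Freya: 08:05-10:40, 11:05-12:45, 12:55-17:35.
Ana ∩ Freya ∩ Chen: 09:00-10:40, 15:20-17:35.
Ana ∩ Freya ∩ Chen ∩ Luca: 09:00-10:40, 15:20-16:45.
Ana ∩ Freya ∩ Chen ∩ Luca ∩ Emeka: 09:00-10:40, 15:20-16:45.
The longest is 09:00-10:40 at 100 minutes.

100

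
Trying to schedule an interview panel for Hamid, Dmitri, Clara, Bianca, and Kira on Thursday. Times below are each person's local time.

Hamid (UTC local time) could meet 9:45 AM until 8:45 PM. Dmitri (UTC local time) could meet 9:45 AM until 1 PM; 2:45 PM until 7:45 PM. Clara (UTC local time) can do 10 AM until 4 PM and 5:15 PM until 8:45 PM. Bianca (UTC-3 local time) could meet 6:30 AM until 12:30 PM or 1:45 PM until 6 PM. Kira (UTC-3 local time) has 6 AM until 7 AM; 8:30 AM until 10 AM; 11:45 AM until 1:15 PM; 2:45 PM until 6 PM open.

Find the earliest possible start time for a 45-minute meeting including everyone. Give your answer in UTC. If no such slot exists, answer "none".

Hamid in UTC: 09:45-20:45.
Dmitri in UTC: 09:45-13:00, 14:45-19:45.
Clara in UTC: 10:00-16:00, 17:15-20:45.
Bianca in UTC: 09:30-15:30, 16:45-21:00 (add 3h to convert from UTC-3).
Kira in UTC: 09:00-10:00, 11:30-13:00, 14:45-16:15, 17:45-21:00 (add 3h to convert from UTC-3).
Hamid ∩ Dmitri: 09:45-13:00, 14:45-19:45.
Hamid ∩ Dmitri ∩ Clara: 10:00-13:00, 14:45-16:00, 17:15-19:45.
Hamid ∩ Dmitri ∩ Clara ∩ Bianca: 10:00-13:00, 14:45-15:30, 17:15-19:45.
Hamid ∩ Dmitri ∩ Clara ∩ Bianca ∩ Kira: 11:30-13:00, 14:45-15:30, 17:45-19:45.
So the common availability across everyone is 11:30-13:00, 14:45-15:30, 17:45-19:45.
The first common window of at least 45 minutes is 11:30-13:00, so the earliest start is 11:30.

11:30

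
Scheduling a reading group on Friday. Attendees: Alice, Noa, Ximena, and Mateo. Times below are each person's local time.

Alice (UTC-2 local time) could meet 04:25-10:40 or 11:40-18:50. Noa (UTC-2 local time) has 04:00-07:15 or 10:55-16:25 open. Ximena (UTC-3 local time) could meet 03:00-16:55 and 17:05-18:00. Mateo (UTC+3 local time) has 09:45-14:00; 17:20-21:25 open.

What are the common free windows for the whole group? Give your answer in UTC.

Alice in UTC: 06:25-12:40, 13:40-20:50 (add 2h to convert from UTC-2).
Noa in UTC: 06:00-09:15, 12:55-18:25 (add 2h to convert from UTC-2).
Ximena in UTC: 06:00-19:55, 20:05-21:00 (add 3h to convert from UTC-3).
Mateo in UTC: 06:45-11:00, 14:20-18:25 (subtract 3h to convert from UTC+3).
Alice ∩ Noa: 06:25-09:15, 13:40-18:25.
Alice ∩ Noa ∩ Ximena: 06:25-09:15, 13:40-18:25.
Alice ∩ Noa ∩ Ximena ∩ Mateo: 06:45-09:15, 14:20-18:25.
Those are the intersection windows.

06:45-09:15, 14:20-18:25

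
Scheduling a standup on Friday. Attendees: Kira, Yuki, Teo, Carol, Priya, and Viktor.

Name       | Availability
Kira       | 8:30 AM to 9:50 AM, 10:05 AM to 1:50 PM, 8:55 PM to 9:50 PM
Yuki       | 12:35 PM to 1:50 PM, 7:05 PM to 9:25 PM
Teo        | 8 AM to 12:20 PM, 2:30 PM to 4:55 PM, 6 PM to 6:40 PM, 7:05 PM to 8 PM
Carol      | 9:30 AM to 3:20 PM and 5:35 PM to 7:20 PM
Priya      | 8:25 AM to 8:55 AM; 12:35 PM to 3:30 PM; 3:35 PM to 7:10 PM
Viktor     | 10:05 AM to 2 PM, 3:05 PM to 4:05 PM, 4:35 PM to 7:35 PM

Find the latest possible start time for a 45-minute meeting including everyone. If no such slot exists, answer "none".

none

Kira ∩ Yuki: 12:35-13:50, 20:55-21:25.
Kira ∩ Yuki ∩ Teo: ∅.
Kira ∩ Yuki ∩ Teo ∩ Carol: ∅.
Kira ∩ Yuki ∩ Teo ∩ Carol ∩ Priya: ∅.
Kira ∩ Yuki ∩ Teo ∩ Carol ∩ Priya ∩ Viktor: ∅.
There is no time when everyone is free.
No common window is at least 45 minutes long.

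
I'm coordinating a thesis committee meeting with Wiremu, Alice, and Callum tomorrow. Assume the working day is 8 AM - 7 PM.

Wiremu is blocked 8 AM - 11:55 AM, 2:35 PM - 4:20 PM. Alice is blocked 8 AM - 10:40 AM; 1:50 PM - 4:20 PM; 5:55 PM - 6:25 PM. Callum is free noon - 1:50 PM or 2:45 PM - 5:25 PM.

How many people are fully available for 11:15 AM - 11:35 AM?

Wiremu free: 11:55-14:35, 16:20-19:00 (invert busy blocks within the working day).
Alice free: 10:40-13:50, 16:20-17:55, 18:25-19:00 (invert busy blocks within the working day).
Callum free: 12:00-13:50, 14:45-17:25.
Alice can make the full 11:15-11:35 slot — that's 1.

1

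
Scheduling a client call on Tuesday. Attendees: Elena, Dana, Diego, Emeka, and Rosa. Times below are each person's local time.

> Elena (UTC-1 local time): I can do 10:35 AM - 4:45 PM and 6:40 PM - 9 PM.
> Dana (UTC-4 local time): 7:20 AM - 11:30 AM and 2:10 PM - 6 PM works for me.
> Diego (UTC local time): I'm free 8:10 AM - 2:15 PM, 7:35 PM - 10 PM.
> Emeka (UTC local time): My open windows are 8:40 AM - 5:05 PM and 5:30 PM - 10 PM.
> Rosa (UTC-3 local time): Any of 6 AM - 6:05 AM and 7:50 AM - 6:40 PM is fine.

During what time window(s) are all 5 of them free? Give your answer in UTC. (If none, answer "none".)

11:35-14:15, 19:40-21:40

Elena in UTC: 11:35-17:45, 19:40-22:00 (add 1h to convert from UTC-1).
Dana in UTC: 11:20-15:30, 18:10-22:00 (add 4h to convert from UTC-4).
Diego in UTC: 08:10-14:15, 19:35-22:00.
Emeka in UTC: 08:40-17:05, 17:30-22:00.
Rosa in UTC: 09:00-09:05, 10:50-21:40 (add 3h to convert from UTC-3).
Elena ∩ Dana: 11:35-15:30, 19:40-22:00.
Elena ∩ Dana ∩ Diego: 11:35-14:15, 19:40-22:00.
Elena ∩ Dana ∩ Diego ∩ Emeka: 11:35-14:15, 19:40-22:00.
Elena ∩ Dana ∩ Diego ∩ Emeka ∩ Rosa: 11:35-14:15, 19:40-21:40.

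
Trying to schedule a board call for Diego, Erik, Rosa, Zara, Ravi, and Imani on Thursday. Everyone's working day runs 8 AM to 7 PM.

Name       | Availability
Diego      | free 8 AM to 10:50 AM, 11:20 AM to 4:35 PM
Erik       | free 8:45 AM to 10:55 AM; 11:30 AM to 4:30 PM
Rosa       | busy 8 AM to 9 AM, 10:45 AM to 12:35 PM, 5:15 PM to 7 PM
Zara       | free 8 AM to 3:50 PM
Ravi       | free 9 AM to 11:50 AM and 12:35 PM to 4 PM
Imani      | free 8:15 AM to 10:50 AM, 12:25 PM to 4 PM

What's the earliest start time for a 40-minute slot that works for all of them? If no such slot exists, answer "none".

09:00

Diego free: 08:00-10:50, 11:20-16:35.
Erik free: 08:45-10:55, 11:30-16:30.
Rosa free: 09:00-10:45, 12:35-17:15 (invert busy blocks within the working day).
Zara free: 08:00-15:50.
Ravi free: 09:00-11:50, 12:35-16:00.
Imani free: 08:15-10:50, 12:25-16:00.
Diego ∩ Erik: 08:45-10:50, 11:30-16:30.
Diego ∩ Erik ∩ Rosa: 09:00-10:45, 12:35-16:30.
Diego ∩ Erik ∩ Rosa ∩ Zara: 09:00-10:45, 12:35-15:50.
Diego ∩ Erik ∩ Rosa ∩ Zara ∩ Ravi: 09:00-10:45, 12:35-15:50.
Diego ∩ Erik ∩ Rosa ∩ Zara ∩ Ravi ∩ Imani: 09:00-10:45, 12:35-15:50.
The first common window of at least 40 minutes is 09:00-10:45, so the earliest start is 09:00.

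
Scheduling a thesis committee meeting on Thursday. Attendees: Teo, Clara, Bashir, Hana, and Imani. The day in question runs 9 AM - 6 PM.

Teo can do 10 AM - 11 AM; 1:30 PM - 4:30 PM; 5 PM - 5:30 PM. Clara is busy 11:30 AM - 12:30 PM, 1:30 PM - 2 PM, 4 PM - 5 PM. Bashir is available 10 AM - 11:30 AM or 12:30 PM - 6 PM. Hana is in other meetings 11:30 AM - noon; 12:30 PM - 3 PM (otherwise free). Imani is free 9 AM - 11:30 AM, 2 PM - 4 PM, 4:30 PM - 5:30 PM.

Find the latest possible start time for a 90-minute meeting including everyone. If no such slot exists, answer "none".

none

Teo free: 10:00-11:00, 13:30-16:30, 17:00-17:30.
Clara free: 09:00-11:30, 12:30-13:30, 14:00-16:00, 17:00-18:00 (invert busy blocks within the working day).
Bashir free: 10:00-11:30, 12:30-18:00.
Hana free: 09:00-11:30, 12:00-12:30, 15:00-18:00 (invert busy blocks within the working day).
Imani free: 09:00-11:30, 14:00-16:00, 16:30-17:30.
Teo ∩ Clara: 10:00-11:00, 14:00-16:00, 17:00-17:30.
Teo ∩ Clara ∩ Bashir: 10:00-11:00, 14:00-16:00, 17:00-17:30.
Teo ∩ Clara ∩ Bashir ∩ Hana: 10:00-11:00, 15:00-16:00, 17:00-17:30.
Teo ∩ Clara ∩ Bashir ∩ Hana ∩ Imani: 10:00-11:00, 15:00-16:00, 17:00-17:30.
So the common availability across everyone is 10:00-11:00, 15:00-16:00, 17:00-17:30.
No common window is at least 90 minutes long.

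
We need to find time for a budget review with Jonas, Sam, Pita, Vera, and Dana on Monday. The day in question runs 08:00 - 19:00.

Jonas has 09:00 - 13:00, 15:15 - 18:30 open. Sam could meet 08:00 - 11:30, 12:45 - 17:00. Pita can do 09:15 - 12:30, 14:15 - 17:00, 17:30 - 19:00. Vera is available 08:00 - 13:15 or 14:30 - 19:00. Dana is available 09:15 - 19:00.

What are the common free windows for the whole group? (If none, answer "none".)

09:15-11:30, 15:15-17:00

Jonas ∩ Sam: 09:00-11:30, 12:45-13:00, 15:15-17:00.
Jonas ∩ Sam ∩ Pita: 09:15-11:30, 15:15-17:00.
Jonas ∩ Sam ∩ Pita ∩ Vera: 09:15-11:30, 15:15-17:00.
Jonas ∩ Sam ∩ Pita ∩ Vera ∩ Dana: 09:15-11:30, 15:15-17:00.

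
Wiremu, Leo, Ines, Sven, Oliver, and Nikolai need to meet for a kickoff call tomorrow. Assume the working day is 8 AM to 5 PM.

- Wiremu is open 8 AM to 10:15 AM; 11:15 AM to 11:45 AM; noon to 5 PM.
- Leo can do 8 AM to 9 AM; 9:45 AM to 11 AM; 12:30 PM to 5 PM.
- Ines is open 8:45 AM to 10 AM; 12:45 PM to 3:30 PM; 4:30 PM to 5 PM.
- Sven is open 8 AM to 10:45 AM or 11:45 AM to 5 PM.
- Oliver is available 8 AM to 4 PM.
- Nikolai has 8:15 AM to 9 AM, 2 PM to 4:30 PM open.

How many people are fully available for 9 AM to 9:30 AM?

4

Wiremu, Ines, Sven, and Oliver can make the full 09:00-09:30 slot — that's 4.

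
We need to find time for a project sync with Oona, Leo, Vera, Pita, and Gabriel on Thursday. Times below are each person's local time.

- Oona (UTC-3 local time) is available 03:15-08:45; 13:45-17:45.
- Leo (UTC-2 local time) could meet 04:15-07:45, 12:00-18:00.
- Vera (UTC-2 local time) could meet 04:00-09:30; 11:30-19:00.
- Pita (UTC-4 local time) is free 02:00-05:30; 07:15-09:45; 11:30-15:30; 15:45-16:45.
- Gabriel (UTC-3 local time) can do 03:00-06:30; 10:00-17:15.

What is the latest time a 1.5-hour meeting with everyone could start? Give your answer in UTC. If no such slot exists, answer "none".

Oona in UTC: 06:15-11:45, 16:45-20:45 (add 3h to convert from UTC-3).
Leo in UTC: 06:15-09:45, 14:00-20:00 (add 2h to convert from UTC-2).
Vera in UTC: 06:00-11:30, 13:30-21:00 (add 2h to convert from UTC-2).
Pita in UTC: 06:00-09:30, 11:15-13:45, 15:30-19:30, 19:45-20:45 (add 4h to convert from UTC-4).
Gabriel in UTC: 06:00-09:30, 13:00-20:15 (add 3h to convert from UTC-3).
Oona ∩ Leo: 06:15-09:45, 16:45-20:00.
Oona ∩ Leo ∩ Vera: 06:15-09:45, 16:45-20:00.
Oona ∩ Leo ∩ Vera ∩ Pita: 06:15-09:30, 16:45-19:30, 19:45-20:00.
Oona ∩ Leo ∩ Vera ∩ Pita ∩ Gabriel: 06:15-09:30, 16:45-19:30, 19:45-20:00.
Those are the intersection windows.
The last common window of at least 90 minutes is 16:45-19:30; a 90-minute meeting can start as late as 18:00 and still end by 19:30.

18:00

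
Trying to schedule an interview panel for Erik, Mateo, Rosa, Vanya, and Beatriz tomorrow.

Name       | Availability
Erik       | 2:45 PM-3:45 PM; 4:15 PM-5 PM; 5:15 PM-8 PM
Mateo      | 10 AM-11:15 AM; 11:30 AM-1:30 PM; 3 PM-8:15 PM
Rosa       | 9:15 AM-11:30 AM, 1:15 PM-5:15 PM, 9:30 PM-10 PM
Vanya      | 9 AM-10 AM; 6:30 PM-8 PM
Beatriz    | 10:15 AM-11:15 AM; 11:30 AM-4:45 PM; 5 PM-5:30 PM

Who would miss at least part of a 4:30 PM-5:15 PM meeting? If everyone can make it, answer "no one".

Beatriz, Erik, Vanya

Erik: not fully free for 16:30-17:15. Mateo: free for 16:30-17:15. Rosa: free for 16:30-17:15. Vanya: not fully free for 16:30-17:15. Beatriz: not fully free for 16:30-17:15.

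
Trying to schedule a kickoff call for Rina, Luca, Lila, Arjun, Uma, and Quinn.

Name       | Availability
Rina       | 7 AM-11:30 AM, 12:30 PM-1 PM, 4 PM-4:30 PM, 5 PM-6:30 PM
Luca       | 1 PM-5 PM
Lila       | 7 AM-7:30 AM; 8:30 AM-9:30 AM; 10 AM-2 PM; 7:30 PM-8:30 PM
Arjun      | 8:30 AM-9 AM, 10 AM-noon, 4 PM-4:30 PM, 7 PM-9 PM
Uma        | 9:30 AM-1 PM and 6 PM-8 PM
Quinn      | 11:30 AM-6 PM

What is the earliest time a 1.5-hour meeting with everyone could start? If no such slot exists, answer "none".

Rina ∩ Luca: 16:00-16:30.
Rina ∩ Luca ∩ Lila: ∅.
Rina ∩ Luca ∩ Lila ∩ Arjun: ∅.
Rina ∩ Luca ∩ Lila ∩ Arjun ∩ Uma: ∅.
Rina ∩ Luca ∩ Lila ∩ Arjun ∩ Uma ∩ Quinn: ∅.
There is no time when everyone is free.
No common window is at least 90 minutes long.

none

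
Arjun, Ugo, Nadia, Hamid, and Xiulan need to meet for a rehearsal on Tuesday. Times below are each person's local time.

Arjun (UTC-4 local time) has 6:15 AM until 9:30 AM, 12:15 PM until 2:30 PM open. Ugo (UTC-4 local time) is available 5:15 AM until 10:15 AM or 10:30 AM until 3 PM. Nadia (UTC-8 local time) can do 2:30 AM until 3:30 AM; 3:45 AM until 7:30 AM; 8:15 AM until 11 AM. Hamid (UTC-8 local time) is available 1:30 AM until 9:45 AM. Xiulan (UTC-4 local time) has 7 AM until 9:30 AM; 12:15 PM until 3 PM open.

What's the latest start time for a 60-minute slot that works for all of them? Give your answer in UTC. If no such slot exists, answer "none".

16:45

Arjun in UTC: 10:15-13:30, 16:15-18:30 (add 4h to convert from UTC-4).
Ugo in UTC: 09:15-14:15, 14:30-19:00 (add 4h to convert from UTC-4).
Nadia in UTC: 10:30-11:30, 11:45-15:30, 16:15-19:00 (add 8h to convert from UTC-8).
Hamid in UTC: 09:30-17:45 (add 8h to convert from UTC-8).
Xiulan in UTC: 11:00-13:30, 16:15-19:00 (add 4h to convert from UTC-4).
Arjun ∩ Ugo: 10:15-13:30, 16:15-18:30.
Arjun ∩ Ugo ∩ Nadia: 10:30-11:30, 11:45-13:30, 16:15-18:30.
Arjun ∩ Ugo ∩ Nadia ∩ Hamid: 10:30-11:30, 11:45-13:30, 16:15-17:45.
Arjun ∩ Ugo ∩ Nadia ∩ Hamid ∩ Xiulan: 11:00-11:30, 11:45-13:30, 16:15-17:45.
Those are the intersection windows.
The last common window of at least 60 minutes is 16:15-17:45; a 60-minute meeting can start as late as 16:45 and still end by 17:45.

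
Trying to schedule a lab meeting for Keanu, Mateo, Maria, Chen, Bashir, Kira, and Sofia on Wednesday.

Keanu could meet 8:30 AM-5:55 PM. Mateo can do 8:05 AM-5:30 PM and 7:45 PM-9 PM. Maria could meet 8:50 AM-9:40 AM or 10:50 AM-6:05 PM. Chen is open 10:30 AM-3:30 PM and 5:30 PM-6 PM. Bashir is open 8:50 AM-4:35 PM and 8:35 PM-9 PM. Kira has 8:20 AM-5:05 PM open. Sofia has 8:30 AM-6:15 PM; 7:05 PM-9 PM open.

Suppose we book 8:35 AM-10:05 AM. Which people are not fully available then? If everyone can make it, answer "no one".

Keanu: free for 08:35-10:05. Mateo: free for 08:35-10:05. Maria: not fully free for 08:35-10:05. Chen: not fully free for 08:35-10:05. Bashir: not fully free for 08:35-10:05. Kira: free for 08:35-10:05. Sofia: free for 08:35-10:05.

Bashir, Chen, Maria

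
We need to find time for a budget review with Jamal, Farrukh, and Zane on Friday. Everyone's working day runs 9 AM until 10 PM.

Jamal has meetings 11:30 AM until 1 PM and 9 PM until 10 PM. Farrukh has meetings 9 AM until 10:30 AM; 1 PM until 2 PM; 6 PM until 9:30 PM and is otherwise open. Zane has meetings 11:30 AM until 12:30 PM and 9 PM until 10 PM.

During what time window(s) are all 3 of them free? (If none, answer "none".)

Jamal free: 09:00-11:30, 13:00-21:00 (invert busy blocks within the working day).
Farrukh free: 10:30-13:00, 14:00-18:00, 21:30-22:00 (invert busy blocks within the working day).
Zane free: 09:00-11:30, 12:30-21:00 (invert busy blocks within the working day).
Jamal ∩ Farrukh: 10:30-11:30, 14:00-18:00.
Jamal ∩ Farrukh ∩ Zane: 10:30-11:30, 14:00-18:00.

10:30-11:30, 14:00-18:00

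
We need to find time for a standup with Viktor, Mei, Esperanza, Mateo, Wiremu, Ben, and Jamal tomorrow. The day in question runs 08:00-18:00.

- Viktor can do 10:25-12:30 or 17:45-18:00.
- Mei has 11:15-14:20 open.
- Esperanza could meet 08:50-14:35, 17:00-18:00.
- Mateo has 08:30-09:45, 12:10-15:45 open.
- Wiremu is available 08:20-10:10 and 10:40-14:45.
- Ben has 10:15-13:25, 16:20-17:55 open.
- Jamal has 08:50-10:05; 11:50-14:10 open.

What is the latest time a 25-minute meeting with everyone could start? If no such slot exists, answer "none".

Viktor ∩ Mei: 11:15-12:30.
Viktor ∩ Mei ∩ Esperanza: 11:15-12:30.
Viktor ∩ Mei ∩ Esperanza ∩ Mateo: 12:10-12:30.
Viktor ∩ Mei ∩ Esperanza ∩ Mateo ∩ Wiremu: 12:10-12:30.
Viktor ∩ Mei ∩ Esperanza ∩ Mateo ∩ Wiremu ∩ Ben: 12:10-12:30.
Viktor ∩ Mei ∩ Esperanza ∩ Mateo ∩ Wiremu ∩ Ben ∩ Jamal: 12:10-12:30.
No common window is at least 25 minutes long.

none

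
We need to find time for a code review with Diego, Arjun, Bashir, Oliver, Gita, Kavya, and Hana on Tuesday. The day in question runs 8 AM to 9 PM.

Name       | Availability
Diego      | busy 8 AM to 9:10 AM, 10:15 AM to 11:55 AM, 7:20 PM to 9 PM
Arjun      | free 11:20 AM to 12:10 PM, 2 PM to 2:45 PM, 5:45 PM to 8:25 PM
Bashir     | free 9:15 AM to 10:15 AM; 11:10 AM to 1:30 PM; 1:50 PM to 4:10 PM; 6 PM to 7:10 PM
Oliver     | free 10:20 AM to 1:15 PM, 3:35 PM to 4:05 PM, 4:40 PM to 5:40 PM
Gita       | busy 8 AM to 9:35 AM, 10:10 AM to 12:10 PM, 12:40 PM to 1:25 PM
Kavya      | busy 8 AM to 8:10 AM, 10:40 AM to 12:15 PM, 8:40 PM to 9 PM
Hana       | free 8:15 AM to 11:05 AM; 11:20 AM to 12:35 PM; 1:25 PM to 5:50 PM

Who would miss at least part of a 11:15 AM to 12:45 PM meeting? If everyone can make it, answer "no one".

Diego free: 09:10-10:15, 11:55-19:20 (invert busy blocks within the working day).
Arjun free: 11:20-12:10, 14:00-14:45, 17:45-20:25.
Bashir free: 09:15-10:15, 11:10-13:30, 13:50-16:10, 18:00-19:10.
Oliver free: 10:20-13:15, 15:35-16:05, 16:40-17:40.
Gita free: 09:35-10:10, 12:10-12:40, 13:25-21:00 (invert busy blocks within the working day).
Kavya free: 08:10-10:40, 12:15-20:40 (invert busy blocks within the working day).
Hana free: 08:15-11:05, 11:20-12:35, 13:25-17:50.
Diego: not fully free for 11:15-12:45. Arjun: not fully free for 11:15-12:45. Bashir: free for 11:15-12:45. Oliver: free for 11:15-12:45. Gita: not fully free for 11:15-12:45. Kavya: not fully free for 11:15-12:45. Hana: not fully free for 11:15-12:45.

Arjun, Diego, Gita, Hana, Kavya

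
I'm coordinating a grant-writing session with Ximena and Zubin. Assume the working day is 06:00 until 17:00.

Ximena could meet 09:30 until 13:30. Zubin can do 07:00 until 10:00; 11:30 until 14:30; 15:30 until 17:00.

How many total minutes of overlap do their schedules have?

Ximena ∩ Zubin: 09:30-10:00, 11:30-13:30.
Summing the common windows: 30 + 120 = 150 minutes.

150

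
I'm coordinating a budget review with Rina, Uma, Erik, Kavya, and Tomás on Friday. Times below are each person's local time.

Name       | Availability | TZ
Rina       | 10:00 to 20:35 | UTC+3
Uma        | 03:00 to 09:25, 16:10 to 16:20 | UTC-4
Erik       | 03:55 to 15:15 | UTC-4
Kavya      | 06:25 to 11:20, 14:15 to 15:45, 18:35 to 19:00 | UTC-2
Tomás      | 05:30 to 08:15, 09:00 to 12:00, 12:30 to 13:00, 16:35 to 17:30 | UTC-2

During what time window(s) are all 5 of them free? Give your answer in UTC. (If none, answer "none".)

Rina in UTC: 07:00-17:35 (subtract 3h to convert from UTC+3).
Uma in UTC: 07:00-13:25, 20:10-20:20 (add 4h to convert from UTC-4).
Erik in UTC: 07:55-19:15 (add 4h to convert from UTC-4).
Kavya in UTC: 08:25-13:20, 16:15-17:45, 20:35-21:00 (add 2h to convert from UTC-2).
Tomás in UTC: 07:30-10:15, 11:00-14:00, 14:30-15:00, 18:35-19:30 (add 2h to convert from UTC-2).
Rina ∩ Uma: 07:00-13:25.
Rina ∩ Uma ∩ Erik: 07:55-13:25.
Rina ∩ Uma ∩ Erik ∩ Kavya: 08:25-13:20.
Rina ∩ Uma ∩ Erik ∩ Kavya ∩ Tomás: 08:25-10:15, 11:00-13:20.

08:25-10:15, 11:00-13:20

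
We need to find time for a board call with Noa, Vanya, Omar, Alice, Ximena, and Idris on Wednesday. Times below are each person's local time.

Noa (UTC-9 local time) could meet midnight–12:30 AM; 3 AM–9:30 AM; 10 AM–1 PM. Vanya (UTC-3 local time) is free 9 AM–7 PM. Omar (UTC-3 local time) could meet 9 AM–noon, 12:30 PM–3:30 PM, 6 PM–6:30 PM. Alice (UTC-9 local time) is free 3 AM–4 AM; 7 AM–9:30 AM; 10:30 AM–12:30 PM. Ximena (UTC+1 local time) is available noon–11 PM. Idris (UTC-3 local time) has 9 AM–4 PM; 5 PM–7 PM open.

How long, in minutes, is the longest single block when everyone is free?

Noa in UTC: 09:00-09:30, 12:00-18:30, 19:00-22:00 (add 9h to convert from UTC-9).
Vanya in UTC: 12:00-22:00 (add 3h to convert from UTC-3).
Omar in UTC: 12:00-15:00, 15:30-18:30, 21:00-21:30 (add 3h to convert from UTC-3).
Alice in UTC: 12:00-13:00, 16:00-18:30, 19:30-21:30 (add 9h to convert from UTC-9).
Ximena in UTC: 11:00-22:00 (subtract 1h to convert from UTC+1).
Idris in UTC: 12:00-19:00, 20:00-22:00 (add 3h to convert from UTC-3).
Noa ∩ Vanya: 12:00-18:30, 19:00-22:00.
Noa ∩ Vanya ∩ Omar: 12:00-15:00, 15:30-18:30, 21:00-21:30.
Noa ∩ Vanya ∩ Omar ∩ Alice: 12:00-13:00, 16:00-18:30, 21:00-21:30.
Noa ∩ Vanya ∩ Omar ∩ Alice ∩ Ximena: 12:00-13:00, 16:00-18:30, 21:00-21:30.
Noa ∩ Vanya ∩ Omar ∩ Alice ∩ Ximena ∩ Idris: 12:00-13:00, 16:00-18:30, 21:00-21:30.
The longest is 16:00-18:30 at 150 minutes.

150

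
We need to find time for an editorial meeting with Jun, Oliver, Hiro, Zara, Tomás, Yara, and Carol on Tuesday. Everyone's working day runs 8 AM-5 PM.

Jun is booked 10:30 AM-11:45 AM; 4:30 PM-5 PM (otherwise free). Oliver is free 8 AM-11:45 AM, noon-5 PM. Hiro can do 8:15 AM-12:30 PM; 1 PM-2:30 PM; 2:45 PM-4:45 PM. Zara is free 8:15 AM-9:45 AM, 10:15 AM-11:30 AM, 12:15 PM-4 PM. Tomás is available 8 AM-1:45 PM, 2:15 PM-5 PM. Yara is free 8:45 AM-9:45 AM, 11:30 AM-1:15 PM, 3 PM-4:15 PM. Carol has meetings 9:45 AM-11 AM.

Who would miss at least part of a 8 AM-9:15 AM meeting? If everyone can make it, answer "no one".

Jun free: 08:00-10:30, 11:45-16:30 (invert busy blocks within the working day).
Oliver free: 08:00-11:45, 12:00-17:00.
Hiro free: 08:15-12:30, 13:00-14:30, 14:45-16:45.
Zara free: 08:15-09:45, 10:15-11:30, 12:15-16:00.
Tomás free: 08:00-13:45, 14:15-17:00.
Yara free: 08:45-09:45, 11:30-13:15, 15:00-16:15.
Carol free: 08:00-09:45, 11:00-17:00 (invert busy blocks within the working day).
Jun: free for 08:00-09:15. Oliver: free for 08:00-09:15. Hiro: not fully free for 08:00-09:15. Zara: not fully free for 08:00-09:15. Tomás: free for 08:00-09:15. Yara: not fully free for 08:00-09:15. Carol: free for 08:00-09:15.

Hiro, Yara, Zara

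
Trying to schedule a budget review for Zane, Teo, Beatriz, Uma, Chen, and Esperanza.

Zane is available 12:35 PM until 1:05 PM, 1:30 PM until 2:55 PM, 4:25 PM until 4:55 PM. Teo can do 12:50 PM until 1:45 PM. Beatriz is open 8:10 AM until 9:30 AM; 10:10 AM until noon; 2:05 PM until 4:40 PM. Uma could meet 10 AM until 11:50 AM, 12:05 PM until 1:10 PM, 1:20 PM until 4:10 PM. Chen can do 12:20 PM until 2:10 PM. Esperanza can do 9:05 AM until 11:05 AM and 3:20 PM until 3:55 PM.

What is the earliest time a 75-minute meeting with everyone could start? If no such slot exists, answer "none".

none

Zane ∩ Teo: 12:50-13:05, 13:30-13:45.
Zane ∩ Teo ∩ Beatriz: ∅.
Zane ∩ Teo ∩ Beatriz ∩ Uma: ∅.
Zane ∩ Teo ∩ Beatriz ∩ Uma ∩ Chen: ∅.
Zane ∩ Teo ∩ Beatriz ∩ Uma ∩ Chen ∩ Esperanza: ∅.
There is no time when everyone is free.
No common window is at least 75 minutes long.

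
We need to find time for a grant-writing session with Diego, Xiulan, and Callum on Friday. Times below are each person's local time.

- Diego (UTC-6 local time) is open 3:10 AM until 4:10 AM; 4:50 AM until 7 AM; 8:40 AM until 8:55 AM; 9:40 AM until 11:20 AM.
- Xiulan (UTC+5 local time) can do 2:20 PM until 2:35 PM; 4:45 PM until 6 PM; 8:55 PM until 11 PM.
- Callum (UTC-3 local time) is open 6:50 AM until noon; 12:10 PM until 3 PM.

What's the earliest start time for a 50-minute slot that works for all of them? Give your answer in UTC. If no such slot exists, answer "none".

Diego in UTC: 09:10-10:10, 10:50-13:00, 14:40-14:55, 15:40-17:20 (add 6h to convert from UTC-6).
Xiulan in UTC: 09:20-09:35, 11:45-13:00, 15:55-18:00 (subtract 5h to convert from UTC+5).
Callum in UTC: 09:50-15:00, 15:10-18:00 (add 3h to convert from UTC-3).
Diego ∩ Xiulan: 09:20-09:35, 11:45-13:00, 15:55-17:20.
Diego ∩ Xiulan ∩ Callum: 11:45-13:00, 15:55-17:20.
The first common window of at least 50 minutes is 11:45-13:00, so the earliest start is 11:45.

11:45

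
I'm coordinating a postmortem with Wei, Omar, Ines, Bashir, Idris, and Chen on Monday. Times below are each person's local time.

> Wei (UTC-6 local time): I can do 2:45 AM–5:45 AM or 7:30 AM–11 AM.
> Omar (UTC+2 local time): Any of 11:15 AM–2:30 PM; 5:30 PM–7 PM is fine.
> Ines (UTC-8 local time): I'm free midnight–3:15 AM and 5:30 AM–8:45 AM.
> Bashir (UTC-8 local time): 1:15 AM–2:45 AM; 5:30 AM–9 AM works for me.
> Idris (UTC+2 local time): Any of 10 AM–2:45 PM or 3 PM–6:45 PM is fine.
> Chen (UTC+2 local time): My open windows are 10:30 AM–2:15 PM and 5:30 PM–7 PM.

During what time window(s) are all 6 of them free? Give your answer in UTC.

Wei in UTC: 08:45-11:45, 13:30-17:00 (add 6h to convert from UTC-6).
Omar in UTC: 09:15-12:30, 15:30-17:00 (subtract 2h to convert from UTC+2).
Ines in UTC: 08:00-11:15, 13:30-16:45 (add 8h to convert from UTC-8).
Bashir in UTC: 09:15-10:45, 13:30-17:00 (add 8h to convert from UTC-8).
Idris in UTC: 08:00-12:45, 13:00-16:45 (subtract 2h to convert from UTC+2).
Chen in UTC: 08:30-12:15, 15:30-17:00 (subtract 2h to convert from UTC+2).
Wei ∩ Omar: 09:15-11:45, 15:30-17:00.
Wei ∩ Omar ∩ Ines: 09:15-11:15, 15:30-16:45.
Wei ∩ Omar ∩ Ines ∩ Bashir: 09:15-10:45, 15:30-16:45.
Wei ∩ Omar ∩ Ines ∩ Bashir ∩ Idris: 09:15-10:45, 15:30-16:45.
Wei ∩ Omar ∩ Ines ∩ Bashir ∩ Idris ∩ Chen: 09:15-10:45, 15:30-16:45.
Those are the intersection windows.

09:15-10:45, 15:30-16:45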